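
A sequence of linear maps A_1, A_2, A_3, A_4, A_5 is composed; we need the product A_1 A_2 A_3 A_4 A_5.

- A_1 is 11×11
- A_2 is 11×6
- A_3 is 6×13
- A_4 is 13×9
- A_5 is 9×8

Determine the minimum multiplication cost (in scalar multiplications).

Adjacent pairs: A_1A_2 = 11·11·6 = 726; A_2A_3 = 11·6·13 = 858; A_3A_4 = 6·13·9 = 702; A_4A_5 = 13·9·8 = 936.
Length 3: A_1..A_3: k=1: 0+858+11·11·13=2431; k=2: 726+0+11·6·13=1584 → min 1584 | A_2..A_4: k=2: 0+702+11·6·9=1296; k=3: 858+0+11·13·9=2145 → min 1296 | A_3..A_5: k=3: 0+936+6·13·8=1560; k=4: 702+0+6·9·8=1134 → min 1134.
Length 4: A_1..A_4: k=1: 0+1296+11·11·9=2385; k=2: 726+702+11·6·9=2022; k=3: 1584+0+11·13·9=2871 → min 2022 | A_2..A_5: k=2: 0+1134+11·6·8=1662; k=3: 858+936+11·13·8=2938; k=4: 1296+0+11·9·8=2088 → min 1662.
Length 5: A_1..A_5: k=1: 0+1662+11·11·8=2630; k=2: 726+1134+11·6·8=2388; k=3: 1584+936+11·13·8=3664; k=4: 2022+0+11·9·8=2814 → min 2388.
Optimal order: ((A_1 A_2) ((A_3 A_4) A_5)) with cost 2388.

2388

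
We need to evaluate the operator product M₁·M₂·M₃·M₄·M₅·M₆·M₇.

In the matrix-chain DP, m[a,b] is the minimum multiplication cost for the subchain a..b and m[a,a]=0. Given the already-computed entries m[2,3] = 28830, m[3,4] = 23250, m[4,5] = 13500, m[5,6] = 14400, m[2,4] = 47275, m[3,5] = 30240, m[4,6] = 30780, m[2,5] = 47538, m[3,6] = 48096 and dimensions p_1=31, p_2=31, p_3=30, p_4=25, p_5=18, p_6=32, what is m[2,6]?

m[2,6] = min over k∈[2,5] of m[2,k]+m[k+1,6]+p_{1}·p_k·p_{6}.
k=2: 0 + 48096 + 31·31·32 = 78848; k=3: 28830 + 30780 + 31·30·32 = 89370; k=4: 47275 + 14400 + 31·25·32 = 86475; k=5: 47538 + 0 + 31·18·32 = 65394.
Minimum: 65394 at k=5.

65394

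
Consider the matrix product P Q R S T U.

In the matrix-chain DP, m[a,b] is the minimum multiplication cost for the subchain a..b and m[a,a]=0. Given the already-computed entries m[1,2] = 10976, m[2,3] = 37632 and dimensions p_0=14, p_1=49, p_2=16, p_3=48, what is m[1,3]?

21728

m[1,3] = min over k∈[1,2] of m[1,k]+m[k+1,3]+p_{0}·p_k·p_{3}.
k=1: 0 + 37632 + 14·49·48 = 70560; k=2: 10976 + 0 + 14·16·48 = 21728.
Minimum: 21728 at k=2.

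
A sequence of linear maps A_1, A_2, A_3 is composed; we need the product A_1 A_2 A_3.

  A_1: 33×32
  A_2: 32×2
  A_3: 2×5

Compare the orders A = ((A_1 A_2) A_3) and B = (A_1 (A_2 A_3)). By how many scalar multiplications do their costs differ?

3158

Order A = ((A_1 A_2) A_3): (A_1 A_2): 33×32 by 32×2 → 33×2, cost 33·32·2 = 2112; ((A_1 A_2) A_3): 33×2 by 2×5 → 33×5, cost 33·2·5 = 330; cumulative 2442. Total 2442.
Order B = (A_1 (A_2 A_3)): (A_2 A_3): 32×2 by 2×5 → 32×5, cost 32·2·5 = 320; (A_1 (A_2 A_3)): 33×32 by 32×5 → 33×5, cost 33·32·5 = 5280; cumulative 5600. Total 5600.
Difference: |2442 − 5600| = 3158.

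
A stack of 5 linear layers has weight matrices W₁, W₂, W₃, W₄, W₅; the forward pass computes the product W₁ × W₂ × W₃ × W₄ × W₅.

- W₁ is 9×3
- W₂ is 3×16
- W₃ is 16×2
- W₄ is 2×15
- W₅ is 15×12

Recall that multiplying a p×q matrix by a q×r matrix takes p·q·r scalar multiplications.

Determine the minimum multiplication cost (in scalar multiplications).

726

Adjacent pairs: W₁W₂ = 9·3·16 = 432; W₂W₃ = 3·16·2 = 96; W₃W₄ = 16·2·15 = 480; W₄W₅ = 2·15·12 = 360.
Length 3: W₁..W₃: k=1: 0+96+9·3·2=150; k=2: 432+0+9·16·2=720 → min 150 | W₂..W₄: k=2: 0+480+3·16·15=1200; k=3: 96+0+3·2·15=186 → min 186 | W₃..W₅: k=3: 0+360+16·2·12=744; k=4: 480+0+16·15·12=3360 → min 744.
Length 4: W₁..W₄: k=1: 0+186+9·3·15=591; k=2: 432+480+9·16·15=3072; k=3: 150+0+9·2·15=420 → min 420 | W₂..W₅: k=2: 0+744+3·16·12=1320; k=3: 96+360+3·2·12=528; k=4: 186+0+3·15·12=726 → min 528.
Length 5: W₁..W₅: k=1: 0+528+9·3·12=852; k=2: 432+744+9·16·12=2904; k=3: 150+360+9·2·12=726; k=4: 420+0+9·15·12=2040 → min 726.
Optimal order: ((W₁ × (W₂ × W₃)) × (W₄ × W₅)) with cost 726.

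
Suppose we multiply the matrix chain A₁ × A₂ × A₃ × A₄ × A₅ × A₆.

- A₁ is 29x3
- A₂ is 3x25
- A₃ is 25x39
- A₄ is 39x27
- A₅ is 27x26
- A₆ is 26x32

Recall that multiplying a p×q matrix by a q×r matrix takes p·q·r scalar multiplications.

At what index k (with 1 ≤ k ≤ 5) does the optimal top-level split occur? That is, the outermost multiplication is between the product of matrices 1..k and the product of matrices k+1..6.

1

Adjacent pairs: A₁A₂ = 29·3·25 = 2175; A₂A₃ = 3·25·39 = 2925; A₃A₄ = 25·39·27 = 26325; A₄A₅ = 39·27·26 = 27378; A₅A₆ = 27·26·32 = 22464.
Length 3: A₁..A₃: k=1: 0+2925+29·3·39=6318; k=2: 2175+0+29·25·39=30450 → min 6318 | A₂..A₄: k=2: 0+26325+3·25·27=28350; k=3: 2925+0+3·39·27=6084 → min 6084 | A₃..A₅: k=3: 0+27378+25·39·26=52728; k=4: 26325+0+25·27·26=43875 → min 43875 | A₄..A₆: k=4: 0+22464+39·27·32=56160; k=5: 27378+0+39·26·32=59826 → min 56160.
Length 4: A₁..A₄: k=1: 0+6084+29·3·27=8433; k=2: 2175+26325+29·25·27=48075; k=3: 6318+0+29·39·27=36855 → min 8433 | A₂..A₅: k=2: 0+43875+3·25·26=45825; k=3: 2925+27378+3·39·26=33345; k=4: 6084+0+3·27·26=8190 → min 8190 | A₃..A₆: k=3: 0+56160+25·39·32=87360; k=4: 26325+22464+25·27·32=70389; k=5: 43875+0+25·26·32=64675 → min 64675.
Length 5: A₁..A₅: k=1: 0+8190+29·3·26=10452; k=2: 2175+43875+29·25·26=64900; k=3: 6318+27378+29·39·26=63102; k=4: 8433+0+29·27·26=28791 → min 10452 | A₂..A₆: k=2: 0+64675+3·25·32=67075; k=3: 2925+56160+3·39·32=62829; k=4: 6084+22464+3·27·32=31140; k=5: 8190+0+3·26·32=10686 → min 10686.
Top-level splits: k=1: (A₁..A₁)·(A₂..A₆) → 0+10686+29·3·32 = 13470; k=2: (A₁..A₂)·(A₃..A₆) → 2175+64675+29·25·32 = 90050; k=3: (A₁..A₃)·(A₄..A₆) → 6318+56160+29·39·32 = 98670; k=4: (A₁..A₄)·(A₅..A₆) → 8433+22464+29·27·32 = 55953; k=5: (A₁..A₅)·(A₆..A₆) → 10452+0+29·26·32 = 34580.
Best split is after A₁, i.e. k = 1.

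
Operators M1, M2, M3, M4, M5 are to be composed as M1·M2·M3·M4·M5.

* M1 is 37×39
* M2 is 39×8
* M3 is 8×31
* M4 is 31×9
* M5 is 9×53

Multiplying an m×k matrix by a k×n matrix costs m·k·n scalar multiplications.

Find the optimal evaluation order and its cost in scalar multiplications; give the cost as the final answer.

33280

Adjacent pairs: M1M2 = 37·39·8 = 11544; M2M3 = 39·8·31 = 9672; M3M4 = 8·31·9 = 2232; M4M5 = 31·9·53 = 14787.
Length 3: M1..M3: k=1: 0+9672+37·39·31=54405; k=2: 11544+0+37·8·31=20720 → min 20720 | M2..M4: k=2: 0+2232+39·8·9=5040; k=3: 9672+0+39·31·9=20553 → min 5040 | M3..M5: k=3: 0+14787+8·31·53=27931; k=4: 2232+0+8·9·53=6048 → min 6048.
Length 4: M1..M4: k=1: 0+5040+37·39·9=18027; k=2: 11544+2232+37·8·9=16440; k=3: 20720+0+37·31·9=31043 → min 16440 | M2..M5: k=2: 0+6048+39·8·53=22584; k=3: 9672+14787+39·31·53=88536; k=4: 5040+0+39·9·53=23643 → min 22584.
Length 5: M1..M5: k=1: 0+22584+37·39·53=99063; k=2: 11544+6048+37·8·53=33280; k=3: 20720+14787+37·31·53=96298; k=4: 16440+0+37·9·53=34089 → min 33280.
Optimal parenthesization: ((M1·M2)·((M3·M4)·M5)) with cost 33280.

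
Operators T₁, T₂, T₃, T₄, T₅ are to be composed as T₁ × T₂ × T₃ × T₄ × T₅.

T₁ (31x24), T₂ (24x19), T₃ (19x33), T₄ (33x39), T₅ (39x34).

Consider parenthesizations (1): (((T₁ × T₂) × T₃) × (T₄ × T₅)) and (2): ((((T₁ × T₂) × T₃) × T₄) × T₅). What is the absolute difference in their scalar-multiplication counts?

2463

Order (1) = (((T₁ × T₂) × T₃) × (T₄ × T₅)): (T₁ × T₂): 31×24 by 24×19 → 31×19, cost 31·24·19 = 14136; ((T₁ × T₂) × T₃): 31×19 by 19×33 → 31×33, cost 31·19·33 = 19437; cumulative 33573; (T₄ × T₅): 33×39 by 39×34 → 33×34, cost 33·39·34 = 43758; (((T₁ × T₂) × T₃) × (T₄ × T₅)): 31×33 by 33×34 → 31×34, cost 31·33·34 = 34782; cumulative 112113. Total 112113.
Order (2) = ((((T₁ × T₂) × T₃) × T₄) × T₅): (T₁ × T₂): 31×24 by 24×19 → 31×19, cost 31·24·19 = 14136; ((T₁ × T₂) × T₃): 31×19 by 19×33 → 31×33, cost 31·19·33 = 19437; cumulative 33573; (((T₁ × T₂) × T₃) × T₄): 31×33 by 33×39 → 31×39, cost 31·33·39 = 39897; cumulative 73470; ((((T₁ × T₂) × T₃) × T₄) × T₅): 31×39 by 39×34 → 31×34, cost 31·39·34 = 41106; cumulative 114576. Total 114576.
Difference: |112113 − 114576| = 2463.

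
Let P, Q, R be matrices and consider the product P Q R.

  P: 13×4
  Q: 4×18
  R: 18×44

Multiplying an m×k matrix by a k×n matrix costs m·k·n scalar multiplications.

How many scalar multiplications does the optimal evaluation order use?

Order (P (Q R)): (Q R): 4×18 by 18×44 → 4×44, cost 4·18·44 = 3168; (P (Q R)): 13×4 by 4×44 → 13×44, cost 13·4·44 = 2288; cumulative 5456. Total 5456.
Order ((P Q) R): (P Q): 13×4 by 4×18 → 13×18, cost 13·4·18 = 936; ((P Q) R): 13×18 by 18×44 → 13×44, cost 13·18·44 = 10296; cumulative 11232. Total 11232.
Minimum: 5456.

5456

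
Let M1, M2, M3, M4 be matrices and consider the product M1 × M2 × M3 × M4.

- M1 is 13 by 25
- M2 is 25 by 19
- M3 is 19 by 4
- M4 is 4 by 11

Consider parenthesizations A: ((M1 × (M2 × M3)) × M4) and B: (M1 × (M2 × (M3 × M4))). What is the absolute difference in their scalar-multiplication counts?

5864

Order A = ((M1 × (M2 × M3)) × M4): (M2 × M3): 25×19 by 19×4 → 25×4, cost 25·19·4 = 1900; (M1 × (M2 × M3)): 13×25 by 25×4 → 13×4, cost 13·25·4 = 1300; cumulative 3200; ((M1 × (M2 × M3)) × M4): 13×4 by 4×11 → 13×11, cost 13·4·11 = 572; cumulative 3772. Total 3772.
Order B = (M1 × (M2 × (M3 × M4))): (M3 × M4): 19×4 by 4×11 → 19×11, cost 19·4·11 = 836; (M2 × (M3 × M4)): 25×19 by 19×11 → 25×11, cost 25·19·11 = 5225; cumulative 6061; (M1 × (M2 × (M3 × M4))): 13×25 by 25×11 → 13×11, cost 13·25·11 = 3575; cumulative 9636. Total 9636.
Difference: |3772 − 9636| = 5864.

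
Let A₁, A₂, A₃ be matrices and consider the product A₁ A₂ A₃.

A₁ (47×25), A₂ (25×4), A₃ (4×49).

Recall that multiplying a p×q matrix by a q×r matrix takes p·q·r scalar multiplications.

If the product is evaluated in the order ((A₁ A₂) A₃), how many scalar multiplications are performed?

(A₁ A₂): 47×25 by 25×4 → 47×4, cost 47·25·4 = 4700
((A₁ A₂) A₃): 47×4 by 4×49 → 47×49, cost 47·4·49 = 9212; cumulative 13912
Total: 13912 scalar multiplications.

13912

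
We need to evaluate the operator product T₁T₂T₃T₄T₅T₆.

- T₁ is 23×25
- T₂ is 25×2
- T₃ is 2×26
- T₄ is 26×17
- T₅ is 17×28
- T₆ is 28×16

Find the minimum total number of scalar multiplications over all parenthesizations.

Adjacent pairs: T₁T₂ = 23·25·2 = 1150; T₂T₃ = 25·2·26 = 1300; T₃T₄ = 2·26·17 = 884; T₄T₅ = 26·17·28 = 12376; T₅T₆ = 17·28·16 = 7616.
Length 3: T₁..T₃: k=1: 0+1300+23·25·26=16250; k=2: 1150+0+23·2·26=2346 → min 2346 | T₂..T₄: k=2: 0+884+25·2·17=1734; k=3: 1300+0+25·26·17=12350 → min 1734 | T₃..T₅: k=3: 0+12376+2·26·28=13832; k=4: 884+0+2·17·28=1836 → min 1836 | T₄..T₆: k=4: 0+7616+26·17·16=14688; k=5: 12376+0+26·28·16=24024 → min 14688.
Length 4: T₁..T₄: k=1: 0+1734+23·25·17=11509; k=2: 1150+884+23·2·17=2816; k=3: 2346+0+23·26·17=12512 → min 2816 | T₂..T₅: k=2: 0+1836+25·2·28=3236; k=3: 1300+12376+25·26·28=31876; k=4: 1734+0+25·17·28=13634 → min 3236 | T₃..T₆: k=3: 0+14688+2·26·16=15520; k=4: 884+7616+2·17·16=9044; k=5: 1836+0+2·28·16=2732 → min 2732.
Length 5: T₁..T₅: k=1: 0+3236+23·25·28=19336; k=2: 1150+1836+23·2·28=4274; k=3: 2346+12376+23·26·28=31466; k=4: 2816+0+23·17·28=13764 → min 4274 | T₂..T₆: k=2: 0+2732+25·2·16=3532; k=3: 1300+14688+25·26·16=26388; k=4: 1734+7616+25·17·16=16150; k=5: 3236+0+25·28·16=14436 → min 3532.
Length 6: T₁..T₆: k=1: 0+3532+23·25·16=12732; k=2: 1150+2732+23·2·16=4618; k=3: 2346+14688+23·26·16=26602; k=4: 2816+7616+23·17·16=16688; k=5: 4274+0+23·28·16=14578 → min 4618.
Optimal order: ((T₁T₂)(((T₃T₄)T₅)T₆)) with cost 4618.

4618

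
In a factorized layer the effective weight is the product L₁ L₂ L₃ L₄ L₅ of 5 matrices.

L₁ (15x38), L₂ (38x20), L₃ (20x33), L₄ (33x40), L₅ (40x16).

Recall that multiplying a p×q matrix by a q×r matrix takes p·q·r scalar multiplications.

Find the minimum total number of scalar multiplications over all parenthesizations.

47880

Adjacent pairs: L₁L₂ = 15·38·20 = 11400; L₂L₃ = 38·20·33 = 25080; L₃L₄ = 20·33·40 = 26400; L₄L₅ = 33·40·16 = 21120.
Length 3: L₁..L₃: k=1: 0+25080+15·38·33=43890; k=2: 11400+0+15·20·33=21300 → min 21300 | L₂..L₄: k=2: 0+26400+38·20·40=56800; k=3: 25080+0+38·33·40=75240 → min 56800 | L₃..L₅: k=3: 0+21120+20·33·16=31680; k=4: 26400+0+20·40·16=39200 → min 31680.
Length 4: L₁..L₄: k=1: 0+56800+15·38·40=79600; k=2: 11400+26400+15·20·40=49800; k=3: 21300+0+15·33·40=41100 → min 41100 | L₂..L₅: k=2: 0+31680+38·20·16=43840; k=3: 25080+21120+38·33·16=66264; k=4: 56800+0+38·40·16=81120 → min 43840.
Length 5: L₁..L₅: k=1: 0+43840+15·38·16=52960; k=2: 11400+31680+15·20·16=47880; k=3: 21300+21120+15·33·16=50340; k=4: 41100+0+15·40·16=50700 → min 47880.
Optimal order: ((L₁ L₂) (L₃ (L₄ L₅))) with cost 47880.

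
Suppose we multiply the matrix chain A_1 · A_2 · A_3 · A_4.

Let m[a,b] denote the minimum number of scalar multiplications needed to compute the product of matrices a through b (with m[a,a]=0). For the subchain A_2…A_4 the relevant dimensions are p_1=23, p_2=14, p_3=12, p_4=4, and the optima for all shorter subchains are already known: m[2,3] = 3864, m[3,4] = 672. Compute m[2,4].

m[2,4] = min over k∈[2,3] of m[2,k]+m[k+1,4]+p_{1}·p_k·p_{4}.
k=2: 0 + 672 + 23·14·4 = 1960; k=3: 3864 + 0 + 23·12·4 = 4968.
Minimum: 1960 at k=2.

1960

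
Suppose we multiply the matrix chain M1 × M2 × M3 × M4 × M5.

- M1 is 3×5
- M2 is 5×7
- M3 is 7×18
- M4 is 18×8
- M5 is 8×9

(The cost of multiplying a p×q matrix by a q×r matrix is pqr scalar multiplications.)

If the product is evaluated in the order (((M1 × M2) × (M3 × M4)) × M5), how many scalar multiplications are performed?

1497

(M1 × M2): 3×5 by 5×7 → 3×7, cost 3·5·7 = 105
(M3 × M4): 7×18 by 18×8 → 7×8, cost 7·18·8 = 1008
((M1 × M2) × (M3 × M4)): 3×7 by 7×8 → 3×8, cost 3·7·8 = 168; cumulative 1281
(((M1 × M2) × (M3 × M4)) × M5): 3×8 by 8×9 → 3×9, cost 3·8·9 = 216; cumulative 1497
Total: 1497 scalar multiplications.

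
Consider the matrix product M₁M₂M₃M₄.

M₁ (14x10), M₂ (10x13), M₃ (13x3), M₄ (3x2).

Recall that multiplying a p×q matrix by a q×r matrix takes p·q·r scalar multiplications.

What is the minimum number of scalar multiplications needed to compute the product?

Adjacent pairs: M₁M₂ = 14·10·13 = 1820; M₂M₃ = 10·13·3 = 390; M₃M₄ = 13·3·2 = 78.
Length 3: M₁..M₃: k=1: 0+390+14·10·3=810; k=2: 1820+0+14·13·3=2366 → min 810 | M₂..M₄: k=2: 0+78+10·13·2=338; k=3: 390+0+10·3·2=450 → min 338.
Length 4: M₁..M₄: k=1: 0+338+14·10·2=618; k=2: 1820+78+14·13·2=2262; k=3: 810+0+14·3·2=894 → min 618.
Optimal order: (M₁(M₂(M₃M₄))) with cost 618.

618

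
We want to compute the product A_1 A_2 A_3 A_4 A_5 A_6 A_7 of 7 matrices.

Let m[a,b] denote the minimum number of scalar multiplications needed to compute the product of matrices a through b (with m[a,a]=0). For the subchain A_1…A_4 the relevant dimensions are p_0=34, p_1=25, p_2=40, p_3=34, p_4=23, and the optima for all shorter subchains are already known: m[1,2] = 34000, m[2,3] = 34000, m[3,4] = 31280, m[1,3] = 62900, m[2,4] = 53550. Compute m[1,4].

73100

m[1,4] = min over k∈[1,3] of m[1,k]+m[k+1,4]+p_{0}·p_k·p_{4}.
k=1: 0 + 53550 + 34·25·23 = 73100; k=2: 34000 + 31280 + 34·40·23 = 96560; k=3: 62900 + 0 + 34·34·23 = 89488.
Minimum: 73100 at k=1.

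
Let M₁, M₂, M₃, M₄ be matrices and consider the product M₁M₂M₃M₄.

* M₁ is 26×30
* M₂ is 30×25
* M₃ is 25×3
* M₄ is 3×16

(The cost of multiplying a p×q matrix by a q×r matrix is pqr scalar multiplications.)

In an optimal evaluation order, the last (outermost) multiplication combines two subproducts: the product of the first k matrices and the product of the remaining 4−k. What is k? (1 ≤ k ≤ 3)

Adjacent pairs: M₁M₂ = 26·30·25 = 19500; M₂M₃ = 30·25·3 = 2250; M₃M₄ = 25·3·16 = 1200.
Length 3: M₁..M₃: k=1: 0+2250+26·30·3=4590; k=2: 19500+0+26·25·3=21450 → min 4590 | M₂..M₄: k=2: 0+1200+30·25·16=13200; k=3: 2250+0+30·3·16=3690 → min 3690.
Top-level splits: k=1: (M₁..M₁)·(M₂..M₄) → 0+3690+26·30·16 = 16170; k=2: (M₁..M₂)·(M₃..M₄) → 19500+1200+26·25·16 = 31100; k=3: (M₁..M₃)·(M₄..M₄) → 4590+0+26·3·16 = 5838.
Best split is after M₃, i.e. k = 3.

3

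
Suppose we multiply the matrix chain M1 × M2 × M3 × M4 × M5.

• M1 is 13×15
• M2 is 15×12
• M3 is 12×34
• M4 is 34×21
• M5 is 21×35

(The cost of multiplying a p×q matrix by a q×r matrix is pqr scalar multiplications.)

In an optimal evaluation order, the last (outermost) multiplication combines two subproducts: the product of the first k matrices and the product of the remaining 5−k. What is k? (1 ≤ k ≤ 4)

4

Adjacent pairs: M1M2 = 13·15·12 = 2340; M2M3 = 15·12·34 = 6120; M3M4 = 12·34·21 = 8568; M4M5 = 34·21·35 = 24990.
Length 3: M1..M3: k=1: 0+6120+13·15·34=12750; k=2: 2340+0+13·12·34=7644 → min 7644 | M2..M4: k=2: 0+8568+15·12·21=12348; k=3: 6120+0+15·34·21=16830 → min 12348 | M3..M5: k=3: 0+24990+12·34·35=39270; k=4: 8568+0+12·21·35=17388 → min 17388.
Length 4: M1..M4: k=1: 0+12348+13·15·21=16443; k=2: 2340+8568+13·12·21=14184; k=3: 7644+0+13·34·21=16926 → min 14184 | M2..M5: k=2: 0+17388+15·12·35=23688; k=3: 6120+24990+15·34·35=48960; k=4: 12348+0+15·21·35=23373 → min 23373.
Top-level splits: k=1: (M1..M1)·(M2..M5) → 0+23373+13·15·35 = 30198; k=2: (M1..M2)·(M3..M5) → 2340+17388+13·12·35 = 25188; k=3: (M1..M3)·(M4..M5) → 7644+24990+13·34·35 = 48104; k=4: (M1..M4)·(M5..M5) → 14184+0+13·21·35 = 23739.
Best split is after M4, i.e. k = 4.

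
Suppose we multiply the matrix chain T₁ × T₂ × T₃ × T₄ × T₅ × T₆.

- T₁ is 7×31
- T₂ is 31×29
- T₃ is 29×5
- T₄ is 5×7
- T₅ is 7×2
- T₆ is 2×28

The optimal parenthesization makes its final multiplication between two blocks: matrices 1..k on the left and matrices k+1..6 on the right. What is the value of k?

5

Adjacent pairs: T₁T₂ = 7·31·29 = 6293; T₂T₃ = 31·29·5 = 4495; T₃T₄ = 29·5·7 = 1015; T₄T₅ = 5·7·2 = 70; T₅T₆ = 7·2·28 = 392.
Length 3: T₁..T₃: k=1: 0+4495+7·31·5=5580; k=2: 6293+0+7·29·5=7308 → min 5580 | T₂..T₄: k=2: 0+1015+31·29·7=7308; k=3: 4495+0+31·5·7=5580 → min 5580 | T₃..T₅: k=3: 0+70+29·5·2=360; k=4: 1015+0+29·7·2=1421 → min 360 | T₄..T₆: k=4: 0+392+5·7·28=1372; k=5: 70+0+5·2·28=350 → min 350.
Length 4: T₁..T₄: k=1: 0+5580+7·31·7=7099; k=2: 6293+1015+7·29·7=8729; k=3: 5580+0+7·5·7=5825 → min 5825 | T₂..T₅: k=2: 0+360+31·29·2=2158; k=3: 4495+70+31·5·2=4875; k=4: 5580+0+31·7·2=6014 → min 2158 | T₃..T₆: k=3: 0+350+29·5·28=4410; k=4: 1015+392+29·7·28=7091; k=5: 360+0+29·2·28=1984 → min 1984.
Length 5: T₁..T₅: k=1: 0+2158+7·31·2=2592; k=2: 6293+360+7·29·2=7059; k=3: 5580+70+7·5·2=5720; k=4: 5825+0+7·7·2=5923 → min 2592 | T₂..T₆: k=2: 0+1984+31·29·28=27156; k=3: 4495+350+31·5·28=9185; k=4: 5580+392+31·7·28=12048; k=5: 2158+0+31·2·28=3894 → min 3894.
Top-level splits: k=1: (T₁..T₁)·(T₂..T₆) → 0+3894+7·31·28 = 9970; k=2: (T₁..T₂)·(T₃..T₆) → 6293+1984+7·29·28 = 13961; k=3: (T₁..T₃)·(T₄..T₆) → 5580+350+7·5·28 = 6910; k=4: (T₁..T₄)·(T₅..T₆) → 5825+392+7·7·28 = 7589; k=5: (T₁..T₅)·(T₆..T₆) → 2592+0+7·2·28 = 2984.
Best split is after T₅, i.e. k = 5.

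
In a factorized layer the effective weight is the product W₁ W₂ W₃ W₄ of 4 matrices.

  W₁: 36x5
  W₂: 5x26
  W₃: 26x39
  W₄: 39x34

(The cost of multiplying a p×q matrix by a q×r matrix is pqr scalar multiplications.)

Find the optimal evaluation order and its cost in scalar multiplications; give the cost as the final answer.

17820

Adjacent pairs: W₁W₂ = 36·5·26 = 4680; W₂W₃ = 5·26·39 = 5070; W₃W₄ = 26·39·34 = 34476.
Length 3: W₁..W₃: k=1: 0+5070+36·5·39=12090; k=2: 4680+0+36·26·39=41184 → min 12090 | W₂..W₄: k=2: 0+34476+5·26·34=38896; k=3: 5070+0+5·39·34=11700 → min 11700.
Length 4: W₁..W₄: k=1: 0+11700+36·5·34=17820; k=2: 4680+34476+36·26·34=70980; k=3: 12090+0+36·39·34=59826 → min 17820.
Optimal parenthesization: (W₁ ((W₂ W₃) W₄)) with cost 17820.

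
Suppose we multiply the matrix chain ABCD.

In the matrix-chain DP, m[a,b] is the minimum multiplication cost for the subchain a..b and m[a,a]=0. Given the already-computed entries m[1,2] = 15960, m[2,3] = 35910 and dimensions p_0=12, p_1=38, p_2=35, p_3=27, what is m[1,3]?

m[1,3] = min over k∈[1,2] of m[1,k]+m[k+1,3]+p_{0}·p_k·p_{3}.
k=1: 0 + 35910 + 12·38·27 = 48222; k=2: 15960 + 0 + 12·35·27 = 27300.
Minimum: 27300 at k=2.

27300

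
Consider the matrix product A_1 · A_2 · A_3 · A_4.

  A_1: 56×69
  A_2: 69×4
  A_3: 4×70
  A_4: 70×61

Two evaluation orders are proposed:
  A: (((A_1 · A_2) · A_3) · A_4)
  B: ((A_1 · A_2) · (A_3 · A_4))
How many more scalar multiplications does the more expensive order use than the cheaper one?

Order A = (((A_1 · A_2) · A_3) · A_4): (A_1 · A_2): 56×69 by 69×4 → 56×4, cost 56·69·4 = 15456; ((A_1 · A_2) · A_3): 56×4 by 4×70 → 56×70, cost 56·4·70 = 15680; cumulative 31136; (((A_1 · A_2) · A_3) · A_4): 56×70 by 70×61 → 56×61, cost 56·70·61 = 239120; cumulative 270256. Total 270256.
Order B = ((A_1 · A_2) · (A_3 · A_4)): (A_1 · A_2): 56×69 by 69×4 → 56×4, cost 56·69·4 = 15456; (A_3 · A_4): 4×70 by 70×61 → 4×61, cost 4·70·61 = 17080; ((A_1 · A_2) · (A_3 · A_4)): 56×4 by 4×61 → 56×61, cost 56·4·61 = 13664; cumulative 46200. Total 46200.
Difference: |270256 − 46200| = 224056.

224056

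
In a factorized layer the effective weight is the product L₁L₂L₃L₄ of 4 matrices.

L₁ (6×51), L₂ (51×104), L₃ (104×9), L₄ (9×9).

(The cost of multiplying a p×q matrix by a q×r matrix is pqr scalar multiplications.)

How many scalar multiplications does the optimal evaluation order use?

37926

Adjacent pairs: L₁L₂ = 6·51·104 = 31824; L₂L₃ = 51·104·9 = 47736; L₃L₄ = 104·9·9 = 8424.
Length 3: L₁..L₃: k=1: 0+47736+6·51·9=50490; k=2: 31824+0+6·104·9=37440 → min 37440 | L₂..L₄: k=2: 0+8424+51·104·9=56160; k=3: 47736+0+51·9·9=51867 → min 51867.
Length 4: L₁..L₄: k=1: 0+51867+6·51·9=54621; k=2: 31824+8424+6·104·9=45864; k=3: 37440+0+6·9·9=37926 → min 37926.
Optimal order: (((L₁L₂)L₃)L₄) with cost 37926.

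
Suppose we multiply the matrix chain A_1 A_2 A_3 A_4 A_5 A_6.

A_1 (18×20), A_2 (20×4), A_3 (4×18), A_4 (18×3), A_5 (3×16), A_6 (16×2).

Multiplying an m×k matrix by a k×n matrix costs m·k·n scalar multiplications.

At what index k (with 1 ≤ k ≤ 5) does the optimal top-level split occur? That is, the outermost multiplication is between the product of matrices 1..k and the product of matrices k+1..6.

1

Adjacent pairs: A_1A_2 = 18·20·4 = 1440; A_2A_3 = 20·4·18 = 1440; A_3A_4 = 4·18·3 = 216; A_4A_5 = 18·3·16 = 864; A_5A_6 = 3·16·2 = 96.
Length 3: A_1..A_3: k=1: 0+1440+18·20·18=7920; k=2: 1440+0+18·4·18=2736 → min 2736 | A_2..A_4: k=2: 0+216+20·4·3=456; k=3: 1440+0+20·18·3=2520 → min 456 | A_3..A_5: k=3: 0+864+4·18·16=2016; k=4: 216+0+4·3·16=408 → min 408 | A_4..A_6: k=4: 0+96+18·3·2=204; k=5: 864+0+18·16·2=1440 → min 204.
Length 4: A_1..A_4: k=1: 0+456+18·20·3=1536; k=2: 1440+216+18·4·3=1872; k=3: 2736+0+18·18·3=3708 → min 1536 | A_2..A_5: k=2: 0+408+20·4·16=1688; k=3: 1440+864+20·18·16=8064; k=4: 456+0+20·3·16=1416 → min 1416 | A_3..A_6: k=3: 0+204+4·18·2=348; k=4: 216+96+4·3·2=336; k=5: 408+0+4·16·2=536 → min 336.
Length 5: A_1..A_5: k=1: 0+1416+18·20·16=7176; k=2: 1440+408+18·4·16=3000; k=3: 2736+864+18·18·16=8784; k=4: 1536+0+18·3·16=2400 → min 2400 | A_2..A_6: k=2: 0+336+20·4·2=496; k=3: 1440+204+20·18·2=2364; k=4: 456+96+20·3·2=672; k=5: 1416+0+20·16·2=2056 → min 496.
Top-level splits: k=1: (A_1..A_1)·(A_2..A_6) → 0+496+18·20·2 = 1216; k=2: (A_1..A_2)·(A_3..A_6) → 1440+336+18·4·2 = 1920; k=3: (A_1..A_3)·(A_4..A_6) → 2736+204+18·18·2 = 3588; k=4: (A_1..A_4)·(A_5..A_6) → 1536+96+18·3·2 = 1740; k=5: (A_1..A_5)·(A_6..A_6) → 2400+0+18·16·2 = 2976.
Best split is after A_1, i.e. k = 1.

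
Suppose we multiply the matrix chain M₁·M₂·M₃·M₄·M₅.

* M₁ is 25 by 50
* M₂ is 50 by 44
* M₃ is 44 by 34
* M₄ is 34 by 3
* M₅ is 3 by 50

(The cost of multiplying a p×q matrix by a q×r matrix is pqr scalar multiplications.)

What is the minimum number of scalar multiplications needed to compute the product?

18588

Adjacent pairs: M₁M₂ = 25·50·44 = 55000; M₂M₃ = 50·44·34 = 74800; M₃M₄ = 44·34·3 = 4488; M₄M₅ = 34·3·50 = 5100.
Length 3: M₁..M₃: k=1: 0+74800+25·50·34=117300; k=2: 55000+0+25·44·34=92400 → min 92400 | M₂..M₄: k=2: 0+4488+50·44·3=11088; k=3: 74800+0+50·34·3=79900 → min 11088 | M₃..M₅: k=3: 0+5100+44·34·50=79900; k=4: 4488+0+44·3·50=11088 → min 11088.
Length 4: M₁..M₄: k=1: 0+11088+25·50·3=14838; k=2: 55000+4488+25·44·3=62788; k=3: 92400+0+25·34·3=94950 → min 14838 | M₂..M₅: k=2: 0+11088+50·44·50=121088; k=3: 74800+5100+50·34·50=164900; k=4: 11088+0+50·3·50=18588 → min 18588.
Length 5: M₁..M₅: k=1: 0+18588+25·50·50=81088; k=2: 55000+11088+25·44·50=121088; k=3: 92400+5100+25·34·50=140000; k=4: 14838+0+25·3·50=18588 → min 18588.
Optimal order: ((M₁·(M₂·(M₃·M₄)))·M₅) with cost 18588.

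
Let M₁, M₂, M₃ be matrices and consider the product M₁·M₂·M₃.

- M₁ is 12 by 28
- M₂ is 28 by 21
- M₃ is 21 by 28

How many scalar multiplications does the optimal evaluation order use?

14112

Order (M₁·(M₂·M₃)): (M₂·M₃): 28×21 by 21×28 → 28×28, cost 28·21·28 = 16464; (M₁·(M₂·M₃)): 12×28 by 28×28 → 12×28, cost 12·28·28 = 9408; cumulative 25872. Total 25872.
Order ((M₁·M₂)·M₃): (M₁·M₂): 12×28 by 28×21 → 12×21, cost 12·28·21 = 7056; ((M₁·M₂)·M₃): 12×21 by 21×28 → 12×28, cost 12·21·28 = 7056; cumulative 14112. Total 14112.
Minimum: 14112.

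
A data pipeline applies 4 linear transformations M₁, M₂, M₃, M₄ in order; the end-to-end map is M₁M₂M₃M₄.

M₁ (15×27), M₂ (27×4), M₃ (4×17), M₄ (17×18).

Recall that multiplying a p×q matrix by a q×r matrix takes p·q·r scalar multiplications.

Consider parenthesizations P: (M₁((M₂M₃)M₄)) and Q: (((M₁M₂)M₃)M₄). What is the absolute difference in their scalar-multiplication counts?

10158

Order P = (M₁((M₂M₃)M₄)): (M₂M₃): 27×4 by 4×17 → 27×17, cost 27·4·17 = 1836; ((M₂M₃)M₄): 27×17 by 17×18 → 27×18, cost 27·17·18 = 8262; cumulative 10098; (M₁((M₂M₃)M₄)): 15×27 by 27×18 → 15×18, cost 15·27·18 = 7290; cumulative 17388. Total 17388.
Order Q = (((M₁M₂)M₃)M₄): (M₁M₂): 15×27 by 27×4 → 15×4, cost 15·27·4 = 1620; ((M₁M₂)M₃): 15×4 by 4×17 → 15×17, cost 15·4·17 = 1020; cumulative 2640; (((M₁M₂)M₃)M₄): 15×17 by 17×18 → 15×18, cost 15·17·18 = 4590; cumulative 7230. Total 7230.
Difference: |17388 − 7230| = 10158.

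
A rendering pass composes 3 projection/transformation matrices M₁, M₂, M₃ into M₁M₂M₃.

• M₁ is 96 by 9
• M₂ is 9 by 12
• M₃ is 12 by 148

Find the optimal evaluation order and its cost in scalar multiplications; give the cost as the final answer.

(M₁(M₂M₃)): cost 143856.
((M₁M₂)M₃): cost 180864.
Optimal: (M₁(M₂M₃)) with cost 143856.

143856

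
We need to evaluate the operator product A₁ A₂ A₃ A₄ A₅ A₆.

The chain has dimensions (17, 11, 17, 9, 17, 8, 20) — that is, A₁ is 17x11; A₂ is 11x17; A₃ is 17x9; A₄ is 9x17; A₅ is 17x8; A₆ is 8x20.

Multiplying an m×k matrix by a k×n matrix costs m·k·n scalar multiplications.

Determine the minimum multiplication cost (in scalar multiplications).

Adjacent pairs: A₁A₂ = 17·11·17 = 3179; A₂A₃ = 11·17·9 = 1683; A₃A₄ = 17·9·17 = 2601; A₄A₅ = 9·17·8 = 1224; A₅A₆ = 17·8·20 = 2720.
Length 3: A₁..A₃: k=1: 0+1683+17·11·9=3366; k=2: 3179+0+17·17·9=5780 → min 3366 | A₂..A₄: k=2: 0+2601+11·17·17=5780; k=3: 1683+0+11·9·17=3366 → min 3366 | A₃..A₅: k=3: 0+1224+17·9·8=2448; k=4: 2601+0+17·17·8=4913 → min 2448 | A₄..A₆: k=4: 0+2720+9·17·20=5780; k=5: 1224+0+9·8·20=2664 → min 2664.
Length 4: A₁..A₄: k=1: 0+3366+17·11·17=6545; k=2: 3179+2601+17·17·17=10693; k=3: 3366+0+17·9·17=5967 → min 5967 | A₂..A₅: k=2: 0+2448+11·17·8=3944; k=3: 1683+1224+11·9·8=3699; k=4: 3366+0+11·17·8=4862 → min 3699 | A₃..A₆: k=3: 0+2664+17·9·20=5724; k=4: 2601+2720+17·17·20=11101; k=5: 2448+0+17·8·20=5168 → min 5168.
Length 5: A₁..A₅: k=1: 0+3699+17·11·8=5195; k=2: 3179+2448+17·17·8=7939; k=3: 3366+1224+17·9·8=5814; k=4: 5967+0+17·17·8=8279 → min 5195 | A₂..A₆: k=2: 0+5168+11·17·20=8908; k=3: 1683+2664+11·9·20=6327; k=4: 3366+2720+11·17·20=9826; k=5: 3699+0+11·8·20=5459 → min 5459.
Length 6: A₁..A₆: k=1: 0+5459+17·11·20=9199; k=2: 3179+5168+17·17·20=14127; k=3: 3366+2664+17·9·20=9090; k=4: 5967+2720+17·17·20=14467; k=5: 5195+0+17·8·20=7915 → min 7915.
Optimal order: ((A₁ ((A₂ A₃) (A₄ A₅))) A₆) with cost 7915.

7915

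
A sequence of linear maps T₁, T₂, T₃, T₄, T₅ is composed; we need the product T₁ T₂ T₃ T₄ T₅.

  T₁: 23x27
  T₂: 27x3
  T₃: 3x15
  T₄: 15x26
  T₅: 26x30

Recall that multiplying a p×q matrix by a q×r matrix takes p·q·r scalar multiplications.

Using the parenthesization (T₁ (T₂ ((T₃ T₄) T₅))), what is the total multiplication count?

(T₃ T₄): 3×15 by 15×26 → 3×26, cost 3·15·26 = 1170
((T₃ T₄) T₅): 3×26 by 26×30 → 3×30, cost 3·26·30 = 2340; cumulative 3510
(T₂ ((T₃ T₄) T₅)): 27×3 by 3×30 → 27×30, cost 27·3·30 = 2430; cumulative 5940
(T₁ (T₂ ((T₃ T₄) T₅))): 23×27 by 27×30 → 23×30, cost 23·27·30 = 18630; cumulative 24570
Total: 24570 scalar multiplications.

24570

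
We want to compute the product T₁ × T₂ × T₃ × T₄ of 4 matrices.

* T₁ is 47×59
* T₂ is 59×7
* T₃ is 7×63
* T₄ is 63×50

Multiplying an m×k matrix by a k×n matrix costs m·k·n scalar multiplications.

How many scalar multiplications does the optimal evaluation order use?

Adjacent pairs: T₁T₂ = 47·59·7 = 19411; T₂T₃ = 59·7·63 = 26019; T₃T₄ = 7·63·50 = 22050.
Length 3: T₁..T₃: k=1: 0+26019+47·59·63=200718; k=2: 19411+0+47·7·63=40138 → min 40138 | T₂..T₄: k=2: 0+22050+59·7·50=42700; k=3: 26019+0+59·63·50=211869 → min 42700.
Length 4: T₁..T₄: k=1: 0+42700+47·59·50=181350; k=2: 19411+22050+47·7·50=57911; k=3: 40138+0+47·63·50=188188 → min 57911.
Optimal order: ((T₁ × T₂) × (T₃ × T₄)) with cost 57911.

57911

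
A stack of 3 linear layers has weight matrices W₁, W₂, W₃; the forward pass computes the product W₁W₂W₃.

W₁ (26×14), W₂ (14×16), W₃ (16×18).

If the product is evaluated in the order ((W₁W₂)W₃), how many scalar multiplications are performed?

(W₁W₂): 26×14 by 14×16 → 26×16, cost 26·14·16 = 5824
((W₁W₂)W₃): 26×16 by 16×18 → 26×18, cost 26·16·18 = 7488; cumulative 13312
Total: 13312 scalar multiplications.

13312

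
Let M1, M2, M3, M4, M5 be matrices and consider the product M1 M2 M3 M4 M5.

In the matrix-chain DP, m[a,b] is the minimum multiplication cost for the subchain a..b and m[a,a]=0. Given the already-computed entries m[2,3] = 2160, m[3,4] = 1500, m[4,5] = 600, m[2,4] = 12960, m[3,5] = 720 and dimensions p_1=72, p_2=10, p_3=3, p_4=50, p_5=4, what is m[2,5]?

3600

m[2,5] = min over k∈[2,4] of m[2,k]+m[k+1,5]+p_{1}·p_k·p_{5}.
k=2: 0 + 720 + 72·10·4 = 3600; k=3: 2160 + 600 + 72·3·4 = 3624; k=4: 12960 + 0 + 72·50·4 = 27360.
Minimum: 3600 at k=2.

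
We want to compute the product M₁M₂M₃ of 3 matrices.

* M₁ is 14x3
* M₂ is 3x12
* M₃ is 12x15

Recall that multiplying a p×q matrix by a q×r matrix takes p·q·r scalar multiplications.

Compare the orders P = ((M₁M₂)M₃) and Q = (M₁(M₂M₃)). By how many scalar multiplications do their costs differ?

1854

Order P = ((M₁M₂)M₃): (M₁M₂): 14×3 by 3×12 → 14×12, cost 14·3·12 = 504; ((M₁M₂)M₃): 14×12 by 12×15 → 14×15, cost 14·12·15 = 2520; cumulative 3024. Total 3024.
Order Q = (M₁(M₂M₃)): (M₂M₃): 3×12 by 12×15 → 3×15, cost 3·12·15 = 540; (M₁(M₂M₃)): 14×3 by 3×15 → 14×15, cost 14·3·15 = 630; cumulative 1170. Total 1170.
Difference: |3024 − 1170| = 1854.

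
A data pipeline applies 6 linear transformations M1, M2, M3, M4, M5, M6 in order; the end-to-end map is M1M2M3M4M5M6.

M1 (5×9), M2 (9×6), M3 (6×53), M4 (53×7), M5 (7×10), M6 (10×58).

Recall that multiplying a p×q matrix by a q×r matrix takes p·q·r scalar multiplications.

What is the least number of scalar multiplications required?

5956

Adjacent pairs: M1M2 = 5·9·6 = 270; M2M3 = 9·6·53 = 2862; M3M4 = 6·53·7 = 2226; M4M5 = 53·7·10 = 3710; M5M6 = 7·10·58 = 4060.
Length 3: M1..M3: k=1: 0+2862+5·9·53=5247; k=2: 270+0+5·6·53=1860 → min 1860 | M2..M4: k=2: 0+2226+9·6·7=2604; k=3: 2862+0+9·53·7=6201 → min 2604 | M3..M5: k=3: 0+3710+6·53·10=6890; k=4: 2226+0+6·7·10=2646 → min 2646 | M4..M6: k=4: 0+4060+53·7·58=25578; k=5: 3710+0+53·10·58=34450 → min 25578.
Length 4: M1..M4: k=1: 0+2604+5·9·7=2919; k=2: 270+2226+5·6·7=2706; k=3: 1860+0+5·53·7=3715 → min 2706 | M2..M5: k=2: 0+2646+9·6·10=3186; k=3: 2862+3710+9·53·10=11342; k=4: 2604+0+9·7·10=3234 → min 3186 | M3..M6: k=3: 0+25578+6·53·58=44022; k=4: 2226+4060+6·7·58=8722; k=5: 2646+0+6·10·58=6126 → min 6126.
Length 5: M1..M5: k=1: 0+3186+5·9·10=3636; k=2: 270+2646+5·6·10=3216; k=3: 1860+3710+5·53·10=8220; k=4: 2706+0+5·7·10=3056 → min 3056 | M2..M6: k=2: 0+6126+9·6·58=9258; k=3: 2862+25578+9·53·58=56106; k=4: 2604+4060+9·7·58=10318; k=5: 3186+0+9·10·58=8406 → min 8406.
Length 6: M1..M6: k=1: 0+8406+5·9·58=11016; k=2: 270+6126+5·6·58=8136; k=3: 1860+25578+5·53·58=42808; k=4: 2706+4060+5·7·58=8796; k=5: 3056+0+5·10·58=5956 → min 5956.
Optimal order: ((((M1M2)(M3M4))M5)M6) with cost 5956.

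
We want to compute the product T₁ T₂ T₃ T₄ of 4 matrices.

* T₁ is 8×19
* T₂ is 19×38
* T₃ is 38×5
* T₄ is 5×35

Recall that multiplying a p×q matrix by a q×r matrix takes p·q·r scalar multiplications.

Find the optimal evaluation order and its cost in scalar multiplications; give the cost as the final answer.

Adjacent pairs: T₁T₂ = 8·19·38 = 5776; T₂T₃ = 19·38·5 = 3610; T₃T₄ = 38·5·35 = 6650.
Length 3: T₁..T₃: k=1: 0+3610+8·19·5=4370; k=2: 5776+0+8·38·5=7296 → min 4370 | T₂..T₄: k=2: 0+6650+19·38·35=31920; k=3: 3610+0+19·5·35=6935 → min 6935.
Length 4: T₁..T₄: k=1: 0+6935+8·19·35=12255; k=2: 5776+6650+8·38·35=23066; k=3: 4370+0+8·5·35=5770 → min 5770.
Optimal parenthesization: ((T₁ (T₂ T₃)) T₄) with cost 5770.

5770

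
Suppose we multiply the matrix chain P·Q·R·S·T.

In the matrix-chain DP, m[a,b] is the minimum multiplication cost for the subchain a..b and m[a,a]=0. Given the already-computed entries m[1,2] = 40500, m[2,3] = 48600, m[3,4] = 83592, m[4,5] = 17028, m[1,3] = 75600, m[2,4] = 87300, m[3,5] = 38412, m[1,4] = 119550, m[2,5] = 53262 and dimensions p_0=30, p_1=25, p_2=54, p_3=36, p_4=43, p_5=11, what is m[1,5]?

m[1,5] = min over k∈[1,4] of m[1,k]+m[k+1,5]+p_{0}·p_k·p_{5}.
k=1: 0 + 53262 + 30·25·11 = 61512; k=2: 40500 + 38412 + 30·54·11 = 96732; k=3: 75600 + 17028 + 30·36·11 = 104508; k=4: 119550 + 0 + 30·43·11 = 133740.
Minimum: 61512 at k=1.

61512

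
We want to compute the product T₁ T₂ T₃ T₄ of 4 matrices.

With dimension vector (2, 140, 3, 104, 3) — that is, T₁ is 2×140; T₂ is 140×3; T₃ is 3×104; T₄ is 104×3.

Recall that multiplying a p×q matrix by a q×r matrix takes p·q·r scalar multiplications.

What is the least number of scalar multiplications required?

Adjacent pairs: T₁T₂ = 2·140·3 = 840; T₂T₃ = 140·3·104 = 43680; T₃T₄ = 3·104·3 = 936.
Length 3: T₁..T₃: k=1: 0+43680+2·140·104=72800; k=2: 840+0+2·3·104=1464 → min 1464 | T₂..T₄: k=2: 0+936+140·3·3=2196; k=3: 43680+0+140·104·3=87360 → min 2196.
Length 4: T₁..T₄: k=1: 0+2196+2·140·3=3036; k=2: 840+936+2·3·3=1794; k=3: 1464+0+2·104·3=2088 → min 1794.
Optimal order: ((T₁ T₂) (T₃ T₄)) with cost 1794.

1794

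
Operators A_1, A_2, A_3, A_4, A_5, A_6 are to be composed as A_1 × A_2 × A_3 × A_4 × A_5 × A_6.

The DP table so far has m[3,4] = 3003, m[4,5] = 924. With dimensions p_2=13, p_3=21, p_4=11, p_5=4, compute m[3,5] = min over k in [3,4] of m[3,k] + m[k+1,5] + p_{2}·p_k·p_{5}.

2016

m[3,5] = min over k∈[3,4] of m[3,k]+m[k+1,5]+p_{2}·p_k·p_{5}.
k=3: 0 + 924 + 13·21·4 = 2016; k=4: 3003 + 0 + 13·11·4 = 3575.
Minimum: 2016 at k=3.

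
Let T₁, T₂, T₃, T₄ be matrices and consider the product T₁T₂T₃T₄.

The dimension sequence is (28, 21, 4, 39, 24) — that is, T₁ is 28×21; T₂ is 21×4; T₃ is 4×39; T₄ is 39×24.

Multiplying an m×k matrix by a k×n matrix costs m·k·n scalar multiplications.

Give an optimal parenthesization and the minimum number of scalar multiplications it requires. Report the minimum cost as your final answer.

Adjacent pairs: T₁T₂ = 28·21·4 = 2352; T₂T₃ = 21·4·39 = 3276; T₃T₄ = 4·39·24 = 3744.
Length 3: T₁..T₃: k=1: 0+3276+28·21·39=26208; k=2: 2352+0+28·4·39=6720 → min 6720 | T₂..T₄: k=2: 0+3744+21·4·24=5760; k=3: 3276+0+21·39·24=22932 → min 5760.
Length 4: T₁..T₄: k=1: 0+5760+28·21·24=19872; k=2: 2352+3744+28·4·24=8784; k=3: 6720+0+28·39·24=32928 → min 8784.
Optimal parenthesization: ((T₁T₂)(T₃T₄)) with cost 8784.

8784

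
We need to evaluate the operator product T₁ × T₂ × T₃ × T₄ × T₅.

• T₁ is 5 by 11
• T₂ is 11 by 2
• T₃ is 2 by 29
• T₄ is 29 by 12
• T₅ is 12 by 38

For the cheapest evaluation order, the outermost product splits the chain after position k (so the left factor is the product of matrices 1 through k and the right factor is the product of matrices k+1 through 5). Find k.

2

Adjacent pairs: T₁T₂ = 5·11·2 = 110; T₂T₃ = 11·2·29 = 638; T₃T₄ = 2·29·12 = 696; T₄T₅ = 29·12·38 = 13224.
Length 3: T₁..T₃: k=1: 0+638+5·11·29=2233; k=2: 110+0+5·2·29=400 → min 400 | T₂..T₄: k=2: 0+696+11·2·12=960; k=3: 638+0+11·29·12=4466 → min 960 | T₃..T₅: k=3: 0+13224+2·29·38=15428; k=4: 696+0+2·12·38=1608 → min 1608.
Length 4: T₁..T₄: k=1: 0+960+5·11·12=1620; k=2: 110+696+5·2·12=926; k=3: 400+0+5·29·12=2140 → min 926 | T₂..T₅: k=2: 0+1608+11·2·38=2444; k=3: 638+13224+11·29·38=25984; k=4: 960+0+11·12·38=5976 → min 2444.
Top-level splits: k=1: (T₁..T₁)·(T₂..T₅) → 0+2444+5·11·38 = 4534; k=2: (T₁..T₂)·(T₃..T₅) → 110+1608+5·2·38 = 2098; k=3: (T₁..T₃)·(T₄..T₅) → 400+13224+5·29·38 = 19134; k=4: (T₁..T₄)·(T₅..T₅) → 926+0+5·12·38 = 3206.
Best split is after T₂, i.e. k = 2.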